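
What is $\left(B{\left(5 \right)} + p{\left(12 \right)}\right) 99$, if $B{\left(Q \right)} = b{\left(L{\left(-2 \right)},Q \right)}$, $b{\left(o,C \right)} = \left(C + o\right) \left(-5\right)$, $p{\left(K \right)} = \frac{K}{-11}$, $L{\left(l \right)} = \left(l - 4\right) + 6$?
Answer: $-2583$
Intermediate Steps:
$L{\left(l \right)} = 2 + l$ ($L{\left(l \right)} = \left(-4 + l\right) + 6 = 2 + l$)
$p{\left(K \right)} = - \frac{K}{11}$ ($p{\left(K \right)} = K \left(- \frac{1}{11}\right) = - \frac{K}{11}$)
$b{\left(o,C \right)} = - 5 C - 5 o$
$B{\left(Q \right)} = - 5 Q$ ($B{\left(Q \right)} = - 5 Q - 5 \left(2 - 2\right) = - 5 Q - 0 = - 5 Q + 0 = - 5 Q$)
$\left(B{\left(5 \right)} + p{\left(12 \right)}\right) 99 = \left(\left(-5\right) 5 - \frac{12}{11}\right) 99 = \left(-25 - \frac{12}{11}\right) 99 = \left(- \frac{287}{11}\right) 99 = -2583$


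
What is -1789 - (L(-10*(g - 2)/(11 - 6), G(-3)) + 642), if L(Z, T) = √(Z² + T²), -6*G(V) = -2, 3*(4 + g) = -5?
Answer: -2431 - √2117/3 ≈ -2446.3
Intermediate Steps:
g = -17/3 (g = -4 + (⅓)*(-5) = -4 - 5/3 = -17/3 ≈ -5.6667)
G(V) = ⅓ (G(V) = -⅙*(-2) = ⅓)
L(Z, T) = √(T² + Z²)
-1789 - (L(-10*(g - 2)/(11 - 6), G(-3)) + 642) = -1789 - (√((⅓)² + (-10*(-17/3 - 2)/(11 - 6))²) + 642) = -1789 - (√(⅑ + (-10/(5/(-23/3)))²) + 642) = -1789 - (√(⅑ + (-10/(5*(-3/23)))²) + 642) = -1789 - (√(⅑ + (-10/(-15/23))²) + 642) = -1789 - (√(⅑ + (-10*(-23/15))²) + 642) = -1789 - (√(⅑ + (46/3)²) + 642) = -1789 - (√(⅑ + 2116/9) + 642) = -1789 - (√(2117/9) + 642) = -1789 - (√2117/3 + 642) = -1789 - (642 + √2117/3) = -1789 + (-642 - √2117/3) = -2431 - √2117/3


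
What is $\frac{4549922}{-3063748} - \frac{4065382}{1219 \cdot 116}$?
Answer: $- \frac{818667696389}{27076638887} \approx -30.235$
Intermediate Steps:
$\frac{4549922}{-3063748} - \frac{4065382}{1219 \cdot 116} = 4549922 \left(- \frac{1}{3063748}\right) - \frac{4065382}{141404} = - \frac{2274961}{1531874} - \frac{2032691}{70702} = - \frac{818667696389}{27076638887}$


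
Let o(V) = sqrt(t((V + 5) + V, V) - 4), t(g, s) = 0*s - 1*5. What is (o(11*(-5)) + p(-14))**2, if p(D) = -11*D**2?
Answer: 4648327 - 12936*I ≈ 4.6483e+6 - 12936.0*I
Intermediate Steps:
t(g, s) = -5 (t(g, s) = 0 - 5 = -5)
o(V) = 3*I (o(V) = sqrt(-5 - 4) = sqrt(-9) = 3*I)
(o(11*(-5)) + p(-14))**2 = (3*I - 11*(-14)**2)**2 = (3*I - 11*196)**2 = (3*I - 2156)**2 = (-2156 + 3*I)**2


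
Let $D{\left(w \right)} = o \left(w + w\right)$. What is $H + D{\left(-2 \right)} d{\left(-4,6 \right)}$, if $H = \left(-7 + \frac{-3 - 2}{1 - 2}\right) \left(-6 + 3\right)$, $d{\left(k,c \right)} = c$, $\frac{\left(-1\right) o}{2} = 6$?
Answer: $294$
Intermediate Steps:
$o = -12$ ($o = \left(-2\right) 6 = -12$)
$D{\left(w \right)} = - 24 w$ ($D{\left(w \right)} = - 12 \left(w + w\right) = - 12 \cdot 2 w = - 24 w$)
$H = 6$ ($H = \left(-7 - \frac{5}{-1}\right) \left(-3\right) = \left(-7 - -5\right) \left(-3\right) = \left(-7 + 5\right) \left(-3\right) = \left(-2\right) \left(-3\right) = 6$)
$H + D{\left(-2 \right)} d{\left(-4,6 \right)} = 6 + \left(-24\right) \left(-2\right) 6 = 6 + 48 \cdot 6 = 6 + 288 = 294$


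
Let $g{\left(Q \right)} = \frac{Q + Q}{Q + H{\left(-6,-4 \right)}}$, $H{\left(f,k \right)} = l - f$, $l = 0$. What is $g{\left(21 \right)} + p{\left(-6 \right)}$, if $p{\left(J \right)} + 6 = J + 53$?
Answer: $\frac{383}{9} \approx 42.556$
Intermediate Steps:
$p{\left(J \right)} = 47 + J$ ($p{\left(J \right)} = -6 + \left(J + 53\right) = -6 + \left(53 + J\right) = 47 + J$)
$H{\left(f,k \right)} = - f$ ($H{\left(f,k \right)} = 0 - f = - f$)
$g{\left(Q \right)} = \frac{2 Q}{6 + Q}$ ($g{\left(Q \right)} = \frac{Q + Q}{Q - -6} = \frac{2 Q}{Q + 6} = \frac{2 Q}{6 + Q}$)
$g{\left(21 \right)} + p{\left(-6 \right)} = 2 \cdot 21 \frac{1}{6 + 21} + \left(47 - 6\right) = 2 \cdot 21 \cdot \frac{1}{27} + 41 = \frac{14}{9} + 41 = \frac{383}{9}$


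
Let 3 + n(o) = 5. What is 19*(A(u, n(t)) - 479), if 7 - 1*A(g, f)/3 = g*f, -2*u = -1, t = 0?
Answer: -8759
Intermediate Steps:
n(o) = 2 (n(o) = -3 + 5 = 2)
u = ½ (u = -½*(-1) = ½ ≈ 0.50000)
A(g, f) = 21 - 3*f*g (A(g, f) = 21 - 3*g*f = 21 - 3*f*g)
19*(A(u, n(t)) - 479) = 19*((21 - 3*2*½) - 479) = 19*((21 - 3) - 479) = 19*(18 - 479) = 19*(-461) = -8759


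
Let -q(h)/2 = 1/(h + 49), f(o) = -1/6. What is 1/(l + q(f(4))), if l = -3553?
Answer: -293/1041041 ≈ -0.00028145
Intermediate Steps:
f(o) = -⅙ (f(o) = -1*⅙ = -⅙)
q(h) = -2/(49 + h) (q(h) = -2/(h + 49) = -2/(49 + h))
1/(l + q(f(4))) = 1/(-3553 - 2/(49 - ⅙)) = 1/(-3553 - 2/293/6) = 1/(-3553 - 2*6/293) = 1/(-3553 - 12/293) = 1/(-1041041/293) = -293/1041041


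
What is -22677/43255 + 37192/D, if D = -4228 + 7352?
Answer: 384474253/33782155 ≈ 11.381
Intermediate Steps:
D = 3124
-22677/43255 + 37192/D = -22677/43255 + 37192/3124 = -22677*1/43255 + 37192*(1/3124) = -22677/43255 + 9298/781 = 384474253/33782155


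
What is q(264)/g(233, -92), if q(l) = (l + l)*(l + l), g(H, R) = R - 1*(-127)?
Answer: 278784/35 ≈ 7965.3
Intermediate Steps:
g(H, R) = 127 + R (g(H, R) = R + 127 = 127 + R)
q(l) = 4*l² (q(l) = (2*l)*(2*l) = 4*l²)
q(264)/g(233, -92) = (4*264²)/(127 - 92) = (4*69696)/35 = 278784*(1/35) = 278784/35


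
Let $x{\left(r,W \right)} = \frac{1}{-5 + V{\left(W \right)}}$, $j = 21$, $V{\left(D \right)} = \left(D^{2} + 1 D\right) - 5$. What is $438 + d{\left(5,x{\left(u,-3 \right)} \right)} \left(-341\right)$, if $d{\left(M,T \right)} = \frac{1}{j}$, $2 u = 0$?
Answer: $\frac{8857}{21} \approx 421.76$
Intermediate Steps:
$u = 0$ ($u = \frac{1}{2} \cdot 0 = 0$)
$V{\left(D \right)} = -5 + D + D^{2}$ ($V{\left(D \right)} = \left(D^{2} + D\right) - 5 = \left(D + D^{2}\right) - 5 = -5 + D + D^{2}$)
$x{\left(r,W \right)} = \frac{1}{-10 + W + W^{2}}$ ($x{\left(r,W \right)} = \frac{1}{-5 + \left(-5 + W + W^{2}\right)} = \frac{1}{-10 + W + W^{2}}$)
$d{\left(M,T \right)} = \frac{1}{21}$
$438 + d{\left(5,x{\left(u,-3 \right)} \right)} \left(-341\right) = 438 + \frac{1}{21} \left(-341\right) = 438 - \frac{341}{21} = \frac{8857}{21}$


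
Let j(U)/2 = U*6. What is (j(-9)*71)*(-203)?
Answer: 1556604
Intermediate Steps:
j(U) = 12*U (j(U) = 2*(U*6) = 2*(6*U) = 12*U)
(j(-9)*71)*(-203) = ((12*(-9))*71)*(-203) = -108*71*(-203) = -7668*(-203) = 1556604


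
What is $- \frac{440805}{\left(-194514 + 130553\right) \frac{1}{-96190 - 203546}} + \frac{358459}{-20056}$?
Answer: $- \frac{2649924484134979}{1282801816} \approx -2.0657 \cdot 10^{6}$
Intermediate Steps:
$- \frac{440805}{\left(-194514 + 130553\right) \frac{1}{-96190 - 203546}} + \frac{358459}{-20056} = - \frac{440805}{\left(-63961\right) \frac{1}{-299736}} + 358459 \left(- \frac{1}{20056}\right) = - \frac{440805}{\left(-63961\right) \left(- \frac{1}{299736}\right)} - \frac{358459}{20056} = - \frac{440805}{\frac{63961}{299736}} - \frac{358459}{20056} = \left(-440805\right) \frac{299736}{63961} - \frac{358459}{20056} = - \frac{132125127480}{63961} - \frac{358459}{20056} = - \frac{2649924484134979}{1282801816}$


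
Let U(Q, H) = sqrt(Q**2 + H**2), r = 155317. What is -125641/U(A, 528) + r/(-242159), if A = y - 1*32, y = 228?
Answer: -155317/242159 - 125641*sqrt(793)/15860 ≈ -223.72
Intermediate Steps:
A = 196 (A = 228 - 1*32 = 228 - 32 = 196)
U(Q, H) = sqrt(H**2 + Q**2)
-125641/U(A, 528) + r/(-242159) = -125641/sqrt(528**2 + 196**2) + 155317/(-242159) = -125641/sqrt(278784 + 38416) + 155317*(-1/242159) = -125641*sqrt(793)/15860 - 155317/242159 = -155317/242159 - 125641*sqrt(793)/15860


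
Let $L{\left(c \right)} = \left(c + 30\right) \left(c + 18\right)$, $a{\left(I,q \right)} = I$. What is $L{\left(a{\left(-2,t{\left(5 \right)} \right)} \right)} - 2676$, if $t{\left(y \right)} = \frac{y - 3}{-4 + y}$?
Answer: $-2228$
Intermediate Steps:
$t{\left(y \right)} = \frac{-3 + y}{-4 + y}$
$L{\left(c \right)} = \left(18 + c\right) \left(30 + c\right)$ ($L{\left(c \right)} = \left(30 + c\right) \left(18 + c\right) = \left(18 + c\right) \left(30 + c\right)$)
$L{\left(a{\left(-2,t{\left(5 \right)} \right)} \right)} - 2676 = \left(540 + \left(-2\right)^{2} + 48 \left(-2\right)\right) - 2676 = \left(540 + 4 - 96\right) - 2676 = 448 - 2676 = -2228$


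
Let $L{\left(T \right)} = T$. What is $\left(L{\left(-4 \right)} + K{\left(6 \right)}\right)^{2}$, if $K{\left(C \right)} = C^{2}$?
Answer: $1024$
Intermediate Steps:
$\left(L{\left(-4 \right)} + K{\left(6 \right)}\right)^{2} = \left(-4 + 6^{2}\right)^{2} = \left(-4 + 36\right)^{2} = 32^{2} = 1024$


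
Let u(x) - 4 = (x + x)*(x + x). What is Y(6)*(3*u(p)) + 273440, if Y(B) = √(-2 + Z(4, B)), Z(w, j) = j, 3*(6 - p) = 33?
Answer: 274064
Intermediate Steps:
p = -5 (p = 6 - ⅓*33 = 6 - 11 = -5)
u(x) = 4 + 4*x² (u(x) = 4 + (x + x)*(x + x) = 4 + (2*x)*(2*x) = 4 + 4*x²)
Y(B) = √(-2 + B)
Y(6)*(3*u(p)) + 273440 = √(-2 + 6)*(3*(4 + 4*(-5)²)) + 273440 = √4*(3*(4 + 4*25)) + 273440 = 2*(3*(4 + 100)) + 273440 = 2*(3*104) + 273440 = 2*312 + 273440 = 624 + 273440 = 274064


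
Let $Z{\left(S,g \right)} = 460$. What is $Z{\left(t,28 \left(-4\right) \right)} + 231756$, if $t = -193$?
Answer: $232216$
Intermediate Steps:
$Z{\left(t,28 \left(-4\right) \right)} + 231756 = 460 + 231756 = 232216$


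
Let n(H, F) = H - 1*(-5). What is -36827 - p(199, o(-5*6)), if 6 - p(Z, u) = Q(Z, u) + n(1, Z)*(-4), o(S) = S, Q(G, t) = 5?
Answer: -36852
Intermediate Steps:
n(H, F) = 5 + H (n(H, F) = H + 5 = 5 + H)
p(Z, u) = 25 (p(Z, u) = 6 - (5 + (5 + 1)*(-4)) = 6 - (5 + 6*(-4)) = 6 - (5 - 24) = 6 - 1*(-19) = 6 + 19 = 25)
-36827 - p(199, o(-5*6)) = -36827 - 1*25 = -36827 - 25 = -36852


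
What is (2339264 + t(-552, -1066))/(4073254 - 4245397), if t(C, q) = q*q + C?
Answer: -1158356/57381 ≈ -20.187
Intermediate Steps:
t(C, q) = C + q**2 (t(C, q) = q**2 + C = C + q**2)
(2339264 + t(-552, -1066))/(4073254 - 4245397) = (2339264 + (-552 + (-1066)**2))/(4073254 - 4245397) = (2339264 + (-552 + 1136356))/(-172143) = (2339264 + 1135804)*(-1/172143) = 3475068*(-1/172143) = -1158356/57381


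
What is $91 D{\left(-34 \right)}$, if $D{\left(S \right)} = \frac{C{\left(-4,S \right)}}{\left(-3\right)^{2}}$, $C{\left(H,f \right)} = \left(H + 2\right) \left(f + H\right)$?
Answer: $\frac{6916}{9} \approx 768.44$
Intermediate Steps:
$C{\left(H,f \right)} = \left(2 + H\right) \left(H + f\right)$
$D{\left(S \right)} = \frac{8}{9} - \frac{2 S}{9}$ ($D{\left(S \right)} = \frac{\left(-4\right)^{2} + 2 \left(-4\right) + 2 S - 4 S}{\left(-3\right)^{2}} = \frac{16 - 8 + 2 S - 4 S}{9} = \left(8 - 2 S\right) \frac{1}{9} = \frac{8}{9} - \frac{2 S}{9}$)
$91 D{\left(-34 \right)} = 91 \left(\frac{8}{9} - - \frac{68}{9}\right) = 91 \left(\frac{8}{9} + \frac{68}{9}\right) = 91 \cdot \frac{76}{9} = \frac{6916}{9}$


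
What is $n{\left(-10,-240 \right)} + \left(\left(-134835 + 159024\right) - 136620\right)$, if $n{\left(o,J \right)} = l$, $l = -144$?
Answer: $-112575$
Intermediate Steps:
$n{\left(o,J \right)} = -144$
$n{\left(-10,-240 \right)} + \left(\left(-134835 + 159024\right) - 136620\right) = -144 + \left(\left(-134835 + 159024\right) - 136620\right) = -144 + \left(24189 - 136620\right) = -144 - 112431 = -112575$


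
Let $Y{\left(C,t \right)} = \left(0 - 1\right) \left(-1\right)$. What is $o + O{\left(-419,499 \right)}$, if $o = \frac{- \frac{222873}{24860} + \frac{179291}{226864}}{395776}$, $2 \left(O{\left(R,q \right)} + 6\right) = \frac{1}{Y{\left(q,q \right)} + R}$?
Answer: $- \frac{5784374557284567}{963866949591040} \approx -6.0012$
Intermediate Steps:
$Y{\left(C,t \right)} = 1$ ($Y{\left(C,t \right)} = \left(-1\right) \left(-1\right) = 1$)
$O{\left(R,q \right)} = -6 + \frac{1}{2 \left(1 + R\right)}$
$o = - \frac{1047833773}{50729839452160}$ ($o = \left(\left(-222873\right) \frac{1}{24860} + 179291 \cdot \frac{1}{226864}\right) \frac{1}{395776} = \left(- \frac{222873}{24860} + \frac{179291}{226864}\right) \frac{1}{395776} = \left(- \frac{1047833773}{128178160}\right) \frac{1}{395776} = - \frac{1047833773}{50729839452160} \approx -2.0655 \cdot 10^{-5}$)
$o + O{\left(-419,499 \right)} = - \frac{1047833773}{50729839452160} + \frac{-11 - -5028}{2 \left(1 - 419\right)} = - \frac{1047833773}{50729839452160} + \frac{-11 + 5028}{2 \left(-418\right)} = - \frac{1047833773}{50729839452160} + \frac{1}{2} \left(- \frac{1}{418}\right) 5017 = - \frac{1047833773}{50729839452160} - \frac{5017}{836} = - \frac{5784374557284567}{963866949591040}$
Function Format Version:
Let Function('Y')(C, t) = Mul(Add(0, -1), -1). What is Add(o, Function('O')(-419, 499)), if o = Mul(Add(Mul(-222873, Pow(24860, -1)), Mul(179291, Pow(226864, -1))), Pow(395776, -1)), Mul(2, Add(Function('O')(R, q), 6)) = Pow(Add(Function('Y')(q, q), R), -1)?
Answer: Rational(-5784374557284567, 963866949591040) ≈ -6.0012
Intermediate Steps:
Function('Y')(C, t) = 1 (Function('Y')(C, t) = Mul(-1, -1) = 1)
Function('O')(R, q) = Add(-6, Mul(Rational(1, 2), Pow(Add(1, R), -1)))
o = Rational(-1047833773, 50729839452160) (o = Mul(Add(Mul(-222873, Rational(1, 24860)), Mul(179291, Rational(1, 226864))), Rational(1, 395776)) = Mul(Add(Rational(-222873, 24860), Rational(179291, 226864)), Rational(1, 395776)) = Mul(Rational(-1047833773, 128178160), Rational(1, 395776)) = Rational(-1047833773, 50729839452160) ≈ -2.0655e-5)
Add(o, Function('O')(-419, 499)) = Add(Rational(-1047833773, 50729839452160), Mul(Rational(1, 2), Pow(Add(1, -419), -1), Add(-11, Mul(-12, -419)))) = Add(Rational(-1047833773, 50729839452160), Mul(Rational(1, 2), Pow(-418, -1), Add(-11, 5028))) = Add(Rational(-1047833773, 50729839452160), Mul(Rational(1, 2), Rational(-1, 418), 5017)) = Add(Rational(-1047833773, 50729839452160), Rational(-5017, 836)) = Rational(-5784374557284567, 963866949591040)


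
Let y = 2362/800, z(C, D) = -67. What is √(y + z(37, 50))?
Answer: I*√25619/20 ≈ 8.003*I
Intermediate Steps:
y = 1181/400 (y = 2362*(1/800) = 1181/400 ≈ 2.9525)
√(y + z(37, 50)) = √(1181/400 - 67) = √(-25619/400) = I*√25619/20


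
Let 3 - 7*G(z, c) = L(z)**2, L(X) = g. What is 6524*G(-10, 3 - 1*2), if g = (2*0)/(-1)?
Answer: 2796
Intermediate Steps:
g = 0 (g = 0*(-1) = 0)
L(X) = 0
G(z, c) = 3/7 (G(z, c) = 3/7 - 1/7*0**2 = 3/7 - 1/7*0 = 3/7 + 0 = 3/7)
6524*G(-10, 3 - 1*2) = 6524*(3/7) = 2796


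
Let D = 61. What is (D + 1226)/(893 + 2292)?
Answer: 99/245 ≈ 0.40408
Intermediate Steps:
(D + 1226)/(893 + 2292) = (61 + 1226)/(893 + 2292) = 1287/3185 = 1287*(1/3185) = 99/245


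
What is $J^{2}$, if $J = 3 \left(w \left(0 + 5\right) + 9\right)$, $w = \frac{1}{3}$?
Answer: $1024$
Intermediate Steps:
$w = \frac{1}{3} \approx 0.33333$
$J = 32$ ($J = 3 \left(\frac{0 + 5}{3} + 9\right) = 3 \left(\frac{1}{3} \cdot 5 + 9\right) = 3 \left(\frac{5}{3} + 9\right) = 3 \cdot \frac{32}{3} = 32$)
$J^{2} = 32^{2} = 1024$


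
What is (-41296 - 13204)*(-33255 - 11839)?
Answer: 2457623000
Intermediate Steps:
(-41296 - 13204)*(-33255 - 11839) = -54500*(-45094) = 2457623000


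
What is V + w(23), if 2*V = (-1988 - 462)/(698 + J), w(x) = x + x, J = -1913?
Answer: 11423/243 ≈ 47.008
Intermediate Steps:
w(x) = 2*x
V = 245/243 (V = ((-1988 - 462)/(698 - 1913))/2 = (-2450/(-1215))/2 = (-2450*(-1/1215))/2 = (1/2)*(490/243) = 245/243 ≈ 1.0082)
V + w(23) = 245/243 + 2*23 = 245/243 + 46 = 11423/243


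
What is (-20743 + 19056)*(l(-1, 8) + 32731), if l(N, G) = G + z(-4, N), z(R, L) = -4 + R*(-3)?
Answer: -55244189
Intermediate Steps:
z(R, L) = -4 - 3*R
l(N, G) = 8 + G (l(N, G) = G + (-4 - 3*(-4)) = G + (-4 + 12) = G + 8 = 8 + G)
(-20743 + 19056)*(l(-1, 8) + 32731) = (-20743 + 19056)*((8 + 8) + 32731) = -1687*(16 + 32731) = -1687*32747 = -55244189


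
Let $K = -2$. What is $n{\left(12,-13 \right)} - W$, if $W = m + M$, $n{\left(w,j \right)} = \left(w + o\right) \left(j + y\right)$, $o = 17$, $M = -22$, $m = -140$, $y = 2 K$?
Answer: $-331$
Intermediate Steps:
$y = -4$ ($y = 2 \left(-2\right) = -4$)
$n{\left(w,j \right)} = \left(-4 + j\right) \left(17 + w\right)$ ($n{\left(w,j \right)} = \left(w + 17\right) \left(j - 4\right) = \left(17 + w\right) \left(-4 + j\right) = \left(-4 + j\right) \left(17 + w\right)$)
$W = -162$ ($W = -140 - 22 = -162$)
$n{\left(12,-13 \right)} - W = \left(-68 - 48 + 17 \left(-13\right) - 156\right) - -162 = \left(-68 - 48 - 221 - 156\right) + 162 = -493 + 162 = -331$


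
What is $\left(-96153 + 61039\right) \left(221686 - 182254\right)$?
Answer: $-1384615248$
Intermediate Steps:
$\left(-96153 + 61039\right) \left(221686 - 182254\right) = \left(-35114\right) 39432 = -1384615248$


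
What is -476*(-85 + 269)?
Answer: -87584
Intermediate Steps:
-476*(-85 + 269) = -476*184 = -87584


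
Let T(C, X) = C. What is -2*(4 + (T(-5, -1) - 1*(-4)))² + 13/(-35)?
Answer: -643/35 ≈ -18.371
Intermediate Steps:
-2*(4 + (T(-5, -1) - 1*(-4)))² + 13/(-35) = -2*(4 + (-5 - 1*(-4)))² + 13/(-35) = -2*(4 + (-5 + 4))² + 13*(-1/35) = -2*(4 - 1)² - 13/35 = -2*3² - 13/35 = -2*9 - 13/35 = -18 - 13/35 = -643/35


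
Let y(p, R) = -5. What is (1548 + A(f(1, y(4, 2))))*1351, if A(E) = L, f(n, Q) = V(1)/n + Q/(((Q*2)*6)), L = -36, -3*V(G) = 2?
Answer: 2042712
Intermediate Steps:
V(G) = -2/3 (V(G) = -1/3*2 = -2/3)
f(n, Q) = 1/12 - 2/(3*n) (f(n, Q) = -2/(3*n) + Q/(((Q*2)*6)) = -2/(3*n) + Q/(((2*Q)*6)) = -2/(3*n) + Q/((12*Q)) = -2/(3*n) + Q*(1/(12*Q)) = -2/(3*n) + 1/12 = 1/12 - 2/(3*n))
A(E) = -36
(1548 + A(f(1, y(4, 2))))*1351 = (1548 - 36)*1351 = 1512*1351 = 2042712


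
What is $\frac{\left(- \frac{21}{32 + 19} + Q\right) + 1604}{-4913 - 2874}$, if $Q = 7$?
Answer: $- \frac{27380}{132379} \approx -0.20683$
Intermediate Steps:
$\frac{\left(- \frac{21}{32 + 19} + Q\right) + 1604}{-4913 - 2874} = \frac{\left(- \frac{21}{32 + 19} + 7\right) + 1604}{-4913 - 2874} = \frac{\left(- \frac{21}{51} + 7\right) + 1604}{-7787} = \left(\left(\left(-21\right) \frac{1}{51} + 7\right) + 1604\right) \left(- \frac{1}{7787}\right) = \left(\left(- \frac{7}{17} + 7\right) + 1604\right) \left(- \frac{1}{7787}\right) = \left(\frac{112}{17} + 1604\right) \left(- \frac{1}{7787}\right) = \frac{27380}{17} \left(- \frac{1}{7787}\right) = - \frac{27380}{132379}$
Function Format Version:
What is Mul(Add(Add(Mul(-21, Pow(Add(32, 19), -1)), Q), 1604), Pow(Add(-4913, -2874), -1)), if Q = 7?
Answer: Rational(-27380, 132379) ≈ -0.20683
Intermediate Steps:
Mul(Add(Add(Mul(-21, Pow(Add(32, 19), -1)), Q), 1604), Pow(Add(-4913, -2874), -1)) = Mul(Add(Add(Mul(-21, Pow(Add(32, 19), -1)), 7), 1604), Pow(Add(-4913, -2874), -1)) = Mul(Add(Add(Mul(-21, Pow(51, -1)), 7), 1604), Pow(-7787, -1)) = Mul(Add(Add(Mul(-21, Rational(1, 51)), 7), 1604), Rational(-1, 7787)) = Mul(Add(Add(Rational(-7, 17), 7), 1604), Rational(-1, 7787)) = Mul(Add(Rational(112, 17), 1604), Rational(-1, 7787)) = Mul(Rational(27380, 17), Rational(-1, 7787)) = Rational(-27380, 132379)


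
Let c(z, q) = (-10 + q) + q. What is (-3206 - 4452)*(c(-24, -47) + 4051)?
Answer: -30226126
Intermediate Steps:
c(z, q) = -10 + 2*q
(-3206 - 4452)*(c(-24, -47) + 4051) = (-3206 - 4452)*((-10 + 2*(-47)) + 4051) = -7658*((-10 - 94) + 4051) = -7658*(-104 + 4051) = -7658*3947 = -30226126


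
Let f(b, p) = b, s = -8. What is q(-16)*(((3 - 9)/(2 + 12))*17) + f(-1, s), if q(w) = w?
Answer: 809/7 ≈ 115.57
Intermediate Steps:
q(-16)*(((3 - 9)/(2 + 12))*17) + f(-1, s) = -16*(3 - 9)/(2 + 12)*17 - 1 = -16*(-6/14)*17 - 1 = -16*(-6*1/14)*17 - 1 = -(-48)*17/7 - 1 = -16*(-51/7) - 1 = 816/7 - 1 = 809/7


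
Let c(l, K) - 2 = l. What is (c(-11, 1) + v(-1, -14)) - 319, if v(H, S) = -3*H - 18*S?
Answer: -73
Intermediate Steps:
v(H, S) = -18*S - 3*H
c(l, K) = 2 + l
(c(-11, 1) + v(-1, -14)) - 319 = ((2 - 11) + (-18*(-14) - 3*(-1))) - 319 = (-9 + (252 + 3)) - 319 = (-9 + 255) - 319 = 246 - 319 = -73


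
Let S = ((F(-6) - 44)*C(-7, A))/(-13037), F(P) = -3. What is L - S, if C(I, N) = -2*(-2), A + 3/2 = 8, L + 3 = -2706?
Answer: -35317421/13037 ≈ -2709.0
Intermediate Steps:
L = -2709 (L = -3 - 2706 = -2709)
A = 13/2 (A = -3/2 + 8 = 13/2 ≈ 6.5000)
C(I, N) = 4
S = 188/13037 (S = ((-3 - 44)*4)/(-13037) = -47*4*(-1/13037) = -188*(-1/13037) = 188/13037 ≈ 0.014420)
L - S = -2709 - 1*188/13037 = -2709 - 188/13037 = -35317421/13037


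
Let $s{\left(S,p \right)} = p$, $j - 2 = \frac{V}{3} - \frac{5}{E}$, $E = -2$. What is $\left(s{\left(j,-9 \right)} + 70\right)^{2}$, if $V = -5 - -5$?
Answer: $3721$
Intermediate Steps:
$V = 0$ ($V = -5 + 5 = 0$)
$j = \frac{9}{2}$ ($j = 2 + \left(\frac{0}{3} - \frac{5}{-2}\right) = 2 + \left(0 \cdot \frac{1}{3} - - \frac{5}{2}\right) = 2 + \left(0 + \frac{5}{2}\right) = 2 + \frac{5}{2} = \frac{9}{2} \approx 4.5$)
$\left(s{\left(j,-9 \right)} + 70\right)^{2} = \left(-9 + 70\right)^{2} = 61^{2} = 3721$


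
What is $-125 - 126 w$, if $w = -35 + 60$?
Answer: $-3275$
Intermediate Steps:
$w = 25$
$-125 - 126 w = -125 - 3150 = -3275$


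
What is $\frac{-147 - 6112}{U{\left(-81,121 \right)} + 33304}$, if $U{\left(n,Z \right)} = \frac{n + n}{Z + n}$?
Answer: $- \frac{125180}{665999} \approx -0.18796$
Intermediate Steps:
$U{\left(n,Z \right)} = \frac{2 n}{Z + n}$
$\frac{-147 - 6112}{U{\left(-81,121 \right)} + 33304} = \frac{-147 - 6112}{2 \left(-81\right) \frac{1}{121 - 81} + 33304} = - \frac{6259}{2 \left(-81\right) \frac{1}{40} + 33304} = - \frac{6259}{- \frac{81}{20} + 33304} = - \frac{6259}{\frac{665999}{20}} = \left(-6259\right) \frac{20}{665999} = - \frac{125180}{665999}$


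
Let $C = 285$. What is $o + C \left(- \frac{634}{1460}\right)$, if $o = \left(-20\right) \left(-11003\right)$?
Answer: $\frac{32110691}{146} \approx 2.1994 \cdot 10^{5}$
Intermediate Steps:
$o = 220060$
$o + C \left(- \frac{634}{1460}\right) = 220060 + 285 \left(- \frac{634}{1460}\right) = 220060 + 285 \left(\left(-634\right) \frac{1}{1460}\right) = 220060 + 285 \left(- \frac{317}{730}\right) = 220060 - \frac{18069}{146} = \frac{32110691}{146}$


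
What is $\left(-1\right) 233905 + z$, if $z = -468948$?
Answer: $-702853$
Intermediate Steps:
$\left(-1\right) 233905 + z = \left(-1\right) 233905 - 468948 = -233905 - 468948 = -702853$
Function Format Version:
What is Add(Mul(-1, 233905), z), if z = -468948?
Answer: -702853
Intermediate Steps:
Add(Mul(-1, 233905), z) = Add(Mul(-1, 233905), -468948) = Add(-233905, -468948) = -702853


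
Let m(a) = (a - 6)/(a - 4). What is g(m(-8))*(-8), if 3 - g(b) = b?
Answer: -44/3 ≈ -14.667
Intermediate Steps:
m(a) = (-6 + a)/(-4 + a)
g(b) = 3 - b
g(m(-8))*(-8) = (3 - (-6 - 8)/(-4 - 8))*(-8) = (3 - (-14)/(-12))*(-8) = (3 - (-1)*(-14)/12)*(-8) = (3 - 1*7/6)*(-8) = (3 - 7/6)*(-8) = (11/6)*(-8) = -44/3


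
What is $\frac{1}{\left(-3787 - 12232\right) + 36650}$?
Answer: $\frac{1}{20631} \approx 4.8471 \cdot 10^{-5}$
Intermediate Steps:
$\frac{1}{\left(-3787 - 12232\right) + 36650} = \frac{1}{-16019 + 36650} = \frac{1}{20631}$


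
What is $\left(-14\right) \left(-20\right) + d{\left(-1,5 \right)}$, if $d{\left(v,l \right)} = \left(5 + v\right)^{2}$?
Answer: $296$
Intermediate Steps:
$\left(-14\right) \left(-20\right) + d{\left(-1,5 \right)} = \left(-14\right) \left(-20\right) + \left(5 - 1\right)^{2} = 280 + 4^{2} = 280 + 16 = 296$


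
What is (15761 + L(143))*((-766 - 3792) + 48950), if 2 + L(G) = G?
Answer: 705921584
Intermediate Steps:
L(G) = -2 + G
(15761 + L(143))*((-766 - 3792) + 48950) = (15761 + (-2 + 143))*((-766 - 3792) + 48950) = (15761 + 141)*(-4558 + 48950) = 15902*44392 = 705921584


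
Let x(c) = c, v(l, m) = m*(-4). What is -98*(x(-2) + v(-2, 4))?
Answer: 1764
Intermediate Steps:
v(l, m) = -4*m
-98*(x(-2) + v(-2, 4)) = -98*(-2 - 4*4) = -98*(-2 - 16) = -98*(-18) = 1764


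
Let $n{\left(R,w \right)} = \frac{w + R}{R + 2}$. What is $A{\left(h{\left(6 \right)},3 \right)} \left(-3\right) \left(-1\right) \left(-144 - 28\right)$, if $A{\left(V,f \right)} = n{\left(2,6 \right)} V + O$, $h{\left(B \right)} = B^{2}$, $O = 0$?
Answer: $-37152$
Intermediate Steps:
$n{\left(R,w \right)} = \frac{R + w}{2 + R}$
$A{\left(V,f \right)} = 2 V$ ($A{\left(V,f \right)} = \frac{2 + 6}{2 + 2} V + 0 = \frac{1}{4} \cdot 8 V + 0 = 2 V + 0 = 2 V$)
$A{\left(h{\left(6 \right)},3 \right)} \left(-3\right) \left(-1\right) \left(-144 - 28\right) = 2 \cdot 6^{2} \left(-3\right) \left(-1\right) \left(-144 - 28\right) = 2 \cdot 36 \left(-3\right) \left(-1\right) \left(-172\right) = 72 \left(-3\right) \left(-1\right) \left(-172\right) = \left(-216\right) \left(-1\right) \left(-172\right) = 216 \left(-172\right) = -37152$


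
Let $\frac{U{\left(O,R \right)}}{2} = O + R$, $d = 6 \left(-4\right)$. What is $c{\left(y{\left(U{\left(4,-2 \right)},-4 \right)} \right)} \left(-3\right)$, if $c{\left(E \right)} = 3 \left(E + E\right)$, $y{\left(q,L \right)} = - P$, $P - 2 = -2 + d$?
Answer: $-432$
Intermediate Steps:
$d = -24$
$U{\left(O,R \right)} = 2 O + 2 R$ ($U{\left(O,R \right)} = 2 \left(O + R\right) = 2 O + 2 R$)
$P = -24$ ($P = 2 - 26 = -24$)
$y{\left(q,L \right)} = 24$ ($y{\left(q,L \right)} = \left(-1\right) \left(-24\right) = 24$)
$c{\left(E \right)} = 6 E$ ($c{\left(E \right)} = 3 \cdot 2 E = 6 E$)
$c{\left(y{\left(U{\left(4,-2 \right)},-4 \right)} \right)} \left(-3\right) = 6 \cdot 24 \left(-3\right) = 144 \left(-3\right) = -432$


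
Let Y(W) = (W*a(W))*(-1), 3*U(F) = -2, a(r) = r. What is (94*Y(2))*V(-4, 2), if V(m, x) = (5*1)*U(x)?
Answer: 3760/3 ≈ 1253.3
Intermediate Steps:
U(F) = -⅔ (U(F) = (⅓)*(-2) = -⅔)
Y(W) = -W² (Y(W) = (W*W)*(-1) = W²*(-1) = -W²)
V(m, x) = -10/3 (V(m, x) = (5*1)*(-⅔) = 5*(-⅔) = -10/3)
(94*Y(2))*V(-4, 2) = (94*(-1*2²))*(-10/3) = (94*(-1*4))*(-10/3) = (94*(-4))*(-10/3) = -376*(-10/3) = 3760/3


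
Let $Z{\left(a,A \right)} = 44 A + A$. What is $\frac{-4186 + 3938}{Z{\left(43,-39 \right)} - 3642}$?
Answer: $\frac{248}{5397} \approx 0.045951$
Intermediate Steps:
$Z{\left(a,A \right)} = 45 A$
$\frac{-4186 + 3938}{Z{\left(43,-39 \right)} - 3642} = \frac{-4186 + 3938}{45 \left(-39\right) - 3642} = - \frac{248}{-1755 - 3642} = - \frac{248}{-5397} = \left(-248\right) \left(- \frac{1}{5397}\right) = \frac{248}{5397}$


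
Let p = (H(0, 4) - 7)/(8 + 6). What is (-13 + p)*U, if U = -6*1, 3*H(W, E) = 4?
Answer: 563/7 ≈ 80.429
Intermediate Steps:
H(W, E) = 4/3 (H(W, E) = (⅓)*4 = 4/3)
p = -17/42 (p = (4/3 - 7)/(8 + 6) = -17/3/14 = -17/3*1/14 = -17/42 ≈ -0.40476)
U = -6
(-13 + p)*U = (-13 - 17/42)*(-6) = -563/42*(-6) = 563/7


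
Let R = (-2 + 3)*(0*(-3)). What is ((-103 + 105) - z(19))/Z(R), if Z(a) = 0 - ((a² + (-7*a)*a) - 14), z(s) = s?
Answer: -17/14 ≈ -1.2143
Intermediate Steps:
R = 0 (R = 1*0 = 0)
Z(a) = 14 + 6*a² (Z(a) = 0 - ((a² - 7*a²) - 14) = 0 - (-6*a² - 14) = 0 - (-14 - 6*a²) = 0 + (14 + 6*a²) = 14 + 6*a²)
((-103 + 105) - z(19))/Z(R) = ((-103 + 105) - 1*19)/(14 + 6*0²) = (2 - 19)/(14 + 6*0) = -17/(14 + 0) = -17/14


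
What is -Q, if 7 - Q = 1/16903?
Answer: -118320/16903 ≈ -6.9999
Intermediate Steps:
Q = 118320/16903 (Q = 7 - 1/16903 = 118320/16903 ≈ 6.9999)
-Q = -1*118320/16903 = -118320/16903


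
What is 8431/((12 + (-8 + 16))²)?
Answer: 8431/400 ≈ 21.078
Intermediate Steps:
8431/((12 + (-8 + 16))²) = 8431/((12 + 8)²) = 8431/(20²) = 8431/400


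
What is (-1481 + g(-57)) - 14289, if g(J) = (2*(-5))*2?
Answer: -15790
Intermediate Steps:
g(J) = -20 (g(J) = -10*2 = -20)
(-1481 + g(-57)) - 14289 = (-1481 - 20) - 14289 = -1501 - 14289 = -15790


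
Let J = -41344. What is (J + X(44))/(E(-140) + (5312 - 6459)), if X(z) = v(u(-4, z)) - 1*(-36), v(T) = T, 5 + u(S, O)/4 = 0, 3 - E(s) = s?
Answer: 10332/251 ≈ 41.163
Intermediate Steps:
E(s) = 3 - s
u(S, O) = -20 (u(S, O) = -20 + 4*0 = -20 + 0 = -20)
X(z) = 16 (X(z) = -20 - 1*(-36) = -20 + 36 = 16)
(J + X(44))/(E(-140) + (5312 - 6459)) = (-41344 + 16)/((3 - 1*(-140)) + (5312 - 6459)) = -41328/((3 + 140) - 1147) = -41328/(143 - 1147) = -41328/(-1004) = -41328*(-1/1004) = 10332/251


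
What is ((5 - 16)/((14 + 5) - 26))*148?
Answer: 1628/7 ≈ 232.57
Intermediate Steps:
((5 - 16)/((14 + 5) - 26))*148 = -11/(19 - 26)*148 = -11/(-7)*148 = -11*(-⅐)*148 = (11/7)*148 = 1628/7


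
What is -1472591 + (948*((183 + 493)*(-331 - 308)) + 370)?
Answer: -410974093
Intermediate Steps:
-1472591 + (948*((183 + 493)*(-331 - 308)) + 370) = -1472591 + (948*(676*(-639)) + 370) = -1472591 + (948*(-431964) + 370) = -1472591 + (-409501872 + 370) = -1472591 - 409501502 = -410974093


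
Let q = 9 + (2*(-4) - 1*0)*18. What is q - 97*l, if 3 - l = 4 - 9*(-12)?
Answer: 10438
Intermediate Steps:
l = -109 (l = 3 - (4 - 9*(-12)) = 3 - (4 + 108) = 3 - 1*112 = 3 - 112 = -109)
q = -135 (q = 9 + (-8 + 0)*18 = 9 - 8*18 = 9 - 144 = -135)
q - 97*l = -135 - 97*(-109) = -135 + 10573 = 10438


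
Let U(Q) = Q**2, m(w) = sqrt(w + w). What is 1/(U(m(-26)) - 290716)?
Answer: -1/290768 ≈ -3.4392e-6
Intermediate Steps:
m(w) = sqrt(2)*sqrt(w) (m(w) = sqrt(2*w) = sqrt(2)*sqrt(w))
1/(U(m(-26)) - 290716) = 1/((sqrt(2)*sqrt(-26))**2 - 290716) = 1/((sqrt(2)*(I*sqrt(26)))**2 - 290716) = 1/((2*I*sqrt(13))**2 - 290716) = 1/(-52 - 290716) = 1/(-290768) = -1/290768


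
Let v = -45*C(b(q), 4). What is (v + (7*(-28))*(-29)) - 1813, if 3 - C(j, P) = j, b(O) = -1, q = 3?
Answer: 3691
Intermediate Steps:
C(j, P) = 3 - j
v = -180 (v = -45*(3 - 1*(-1)) = -45*(3 + 1) = -45*4 = -180)
(v + (7*(-28))*(-29)) - 1813 = (-180 + (7*(-28))*(-29)) - 1813 = (-180 - 196*(-29)) - 1813 = (-180 + 5684) - 1813 = 5504 - 1813 = 3691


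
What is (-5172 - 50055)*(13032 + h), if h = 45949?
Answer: -3257343687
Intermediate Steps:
(-5172 - 50055)*(13032 + h) = (-5172 - 50055)*(13032 + 45949) = -55227*58981 = -3257343687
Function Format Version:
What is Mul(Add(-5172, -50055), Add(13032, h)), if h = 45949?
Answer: -3257343687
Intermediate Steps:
Mul(Add(-5172, -50055), Add(13032, h)) = Mul(Add(-5172, -50055), Add(13032, 45949)) = Mul(-55227, 58981) = -3257343687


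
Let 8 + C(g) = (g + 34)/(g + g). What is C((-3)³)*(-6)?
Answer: 439/9 ≈ 48.778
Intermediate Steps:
C(g) = -8 + (34 + g)/(2*g) (C(g) = -8 + (g + 34)/(g + g) = -8 + (34 + g)/((2*g)) = -8 + (34 + g)*(1/(2*g)) = -8 + (34 + g)/(2*g))
C((-3)³)*(-6) = (-15/2 + 17/((-3)³))*(-6) = (-15/2 + 17/(-27))*(-6) = (-15/2 + 17*(-1/27))*(-6) = (-15/2 - 17/27)*(-6) = -439/54*(-6) = 439/9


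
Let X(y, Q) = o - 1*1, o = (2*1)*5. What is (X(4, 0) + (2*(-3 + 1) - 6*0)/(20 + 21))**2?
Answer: 133225/1681 ≈ 79.253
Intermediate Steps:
o = 10 (o = 2*5 = 10)
X(y, Q) = 9 (X(y, Q) = 10 - 1*1 = 10 - 1 = 9)
(X(4, 0) + (2*(-3 + 1) - 6*0)/(20 + 21))**2 = (9 + (2*(-3 + 1) - 6*0)/(20 + 21))**2 = (9 + (2*(-2) + 0)/41)**2 = (9 + (-4 + 0)*(1/41))**2 = (9 - 4*1/41)**2 = (9 - 4/41)**2 = (365/41)**2 = 133225/1681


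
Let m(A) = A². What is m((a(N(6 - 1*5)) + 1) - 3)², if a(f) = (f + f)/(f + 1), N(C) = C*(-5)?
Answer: 1/16 ≈ 0.062500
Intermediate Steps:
N(C) = -5*C
a(f) = 2*f/(1 + f) (a(f) = (2*f)/(1 + f) = 2*f/(1 + f))
m((a(N(6 - 1*5)) + 1) - 3)² = (((2*(-5*(6 - 1*5))/(1 - 5*(6 - 1*5)) + 1) - 3)²)² = (((2*(-5*(6 - 5))/(1 - 5*(6 - 5)) + 1) - 3)²)² = (((2*(-5*1)/(1 - 5*1) + 1) - 3)²)² = (((2*(-5)/(1 - 5) + 1) - 3)²)² = (((2*(-5)/(-4) + 1) - 3)²)² = (((2*(-5)*(-¼) + 1) - 3)²)² = (((5/2 + 1) - 3)²)² = ((7/2 - 3)²)² = ((½)²)² = (¼)² = 1/16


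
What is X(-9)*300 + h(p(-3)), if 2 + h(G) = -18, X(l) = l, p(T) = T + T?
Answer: -2720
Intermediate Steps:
p(T) = 2*T
h(G) = -20 (h(G) = -2 - 18 = -20)
X(-9)*300 + h(p(-3)) = -9*300 - 20 = -2700 - 20 = -2720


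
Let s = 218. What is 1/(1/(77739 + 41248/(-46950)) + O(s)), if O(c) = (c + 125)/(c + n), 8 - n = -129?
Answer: 647840352355/625949857168 ≈ 1.0350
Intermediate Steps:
n = 137 (n = 8 - 1*(-129) = 8 + 129 = 137)
O(c) = (125 + c)/(137 + c) (O(c) = (c + 125)/(c + 137) = (125 + c)/(137 + c))
1/(1/(77739 + 41248/(-46950)) + O(s)) = 1/(1/(77739 + 41248/(-46950)) + (125 + 218)/(137 + 218)) = 1/(1/(77739 + 41248*(-1/46950)) + 343/355) = 1/(1/(77739 - 20624/23475) + (1/355)*343) = 1/(1/(1824902401/23475) + 343/355) = 1/(23475/1824902401 + 343/355) = 1/(625949857168/647840352355) = 647840352355/625949857168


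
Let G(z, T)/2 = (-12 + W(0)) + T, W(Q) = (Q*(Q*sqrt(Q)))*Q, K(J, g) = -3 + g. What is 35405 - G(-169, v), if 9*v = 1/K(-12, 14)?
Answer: 3507469/99 ≈ 35429.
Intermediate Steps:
v = 1/99 (v = 1/(9*(-3 + 14)) = (1/9)/11 = (1/9)*(1/11) = 1/99 ≈ 0.010101)
W(Q) = Q**(7/2) (W(Q) = (Q*Q**(3/2))*Q = Q**(5/2)*Q = Q**(7/2))
G(z, T) = -24 + 2*T (G(z, T) = 2*((-12 + 0**(7/2)) + T) = 2*((-12 + 0) + T) = 2*(-12 + T) = -24 + 2*T)
35405 - G(-169, v) = 35405 - (-24 + 2*(1/99)) = 35405 - (-24 + 2/99) = 35405 - 1*(-2374/99) = 35405 + 2374/99 = 3507469/99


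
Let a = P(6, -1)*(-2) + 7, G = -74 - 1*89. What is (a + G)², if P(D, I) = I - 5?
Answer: 20736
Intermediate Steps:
P(D, I) = -5 + I
G = -163 (G = -74 - 89 = -163)
a = 19 (a = (-5 - 1)*(-2) + 7 = -6*(-2) + 7 = 12 + 7 = 19)
(a + G)² = (19 - 163)² = (-144)² = 20736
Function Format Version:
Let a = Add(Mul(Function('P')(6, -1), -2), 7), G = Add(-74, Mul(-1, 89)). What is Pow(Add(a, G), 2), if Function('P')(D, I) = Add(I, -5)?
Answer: 20736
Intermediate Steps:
Function('P')(D, I) = Add(-5, I)
G = -163 (G = Add(-74, -89) = -163)
a = 19 (a = Add(Mul(Add(-5, -1), -2), 7) = Add(Mul(-6, -2), 7) = Add(12, 7) = 19)
Pow(Add(a, G), 2) = Pow(Add(19, -163), 2) = Pow(-144, 2) = 20736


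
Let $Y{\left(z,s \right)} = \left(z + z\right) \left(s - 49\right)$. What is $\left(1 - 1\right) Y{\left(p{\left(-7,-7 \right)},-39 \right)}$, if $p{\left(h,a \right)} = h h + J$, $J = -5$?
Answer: $0$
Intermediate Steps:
$p{\left(h,a \right)} = -5 + h^{2}$ ($p{\left(h,a \right)} = h h - 5 = h^{2} - 5 = -5 + h^{2}$)
$Y{\left(z,s \right)} = 2 z \left(-49 + s\right)$
$\left(1 - 1\right) Y{\left(p{\left(-7,-7 \right)},-39 \right)} = \left(1 - 1\right) 2 \left(-5 + \left(-7\right)^{2}\right) \left(-49 - 39\right) = 0 \cdot 2 \left(-5 + 49\right) \left(-88\right) = 0 \cdot 2 \cdot 44 \left(-88\right) = 0 \left(-7744\right) = 0$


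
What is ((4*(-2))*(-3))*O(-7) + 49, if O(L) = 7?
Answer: 217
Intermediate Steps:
((4*(-2))*(-3))*O(-7) + 49 = ((4*(-2))*(-3))*7 + 49 = -8*(-3)*7 + 49 = 24*7 + 49 = 168 + 49 = 217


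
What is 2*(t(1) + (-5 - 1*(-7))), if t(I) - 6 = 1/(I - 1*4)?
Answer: 46/3 ≈ 15.333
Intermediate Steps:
t(I) = 6 + 1/(-4 + I) (t(I) = 6 + 1/(I - 1*4) = 6 + 1/(I - 4) = 6 + 1/(-4 + I))
2*(t(1) + (-5 - 1*(-7))) = 2*((-23 + 6*1)/(-4 + 1) + (-5 - 1*(-7))) = 2*((-23 + 6)/(-3) + (-5 + 7)) = 2*(-1/3*(-17) + 2) = 2*(17/3 + 2) = 2*(23/3) = 46/3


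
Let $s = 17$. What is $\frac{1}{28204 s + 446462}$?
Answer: $\frac{1}{925930} \approx 1.08 \cdot 10^{-6}$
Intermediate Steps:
$\frac{1}{28204 s + 446462} = \frac{1}{28204 \cdot 17 + 446462} = \frac{1}{479468 + 446462} = \frac{1}{925930}$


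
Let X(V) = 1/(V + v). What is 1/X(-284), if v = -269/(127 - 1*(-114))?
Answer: -68713/241 ≈ -285.12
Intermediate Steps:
v = -269/241 (v = -269/(127 + 114) = -269/241 ≈ -1.1162)
X(V) = 1/(-269/241 + V) (X(V) = 1/(V - 269/241) = 1/(-269/241 + V))
1/X(-284) = 1/(241/(-269 + 241*(-284))) = 1/(241/(-269 - 68444)) = 1/(241/(-68713)) = 1/(241*(-1/68713)) = 1/(-241/68713) = -68713/241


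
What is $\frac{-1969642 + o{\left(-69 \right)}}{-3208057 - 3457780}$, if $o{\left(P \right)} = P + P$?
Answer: $\frac{1969780}{6665837} \approx 0.2955$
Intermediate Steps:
$o{\left(P \right)} = 2 P$
$\frac{-1969642 + o{\left(-69 \right)}}{-3208057 - 3457780} = \frac{-1969642 + 2 \left(-69\right)}{-3208057 - 3457780} = \frac{-1969642 - 138}{-6665837} = \left(-1969780\right) \left(- \frac{1}{6665837}\right) = \frac{1969780}{6665837}$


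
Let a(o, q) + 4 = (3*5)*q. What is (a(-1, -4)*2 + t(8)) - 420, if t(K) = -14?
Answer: -562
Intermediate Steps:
a(o, q) = -4 + 15*q (a(o, q) = -4 + (3*5)*q = -4 + 15*q)
(a(-1, -4)*2 + t(8)) - 420 = ((-4 + 15*(-4))*2 - 14) - 420 = ((-4 - 60)*2 - 14) - 420 = (-64*2 - 14) - 420 = (-128 - 14) - 420 = -142 - 420 = -562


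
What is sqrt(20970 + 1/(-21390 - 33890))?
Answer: sqrt(4005110624545)/13820 ≈ 144.81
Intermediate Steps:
sqrt(20970 + 1/(-21390 - 33890)) = sqrt(20970 + 1/(-55280)) = sqrt(20970 - 1/55280) = sqrt(1159221599/55280) = sqrt(4005110624545)/13820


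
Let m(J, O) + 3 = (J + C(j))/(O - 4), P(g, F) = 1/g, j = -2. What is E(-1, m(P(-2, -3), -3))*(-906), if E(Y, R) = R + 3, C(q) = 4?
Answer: 453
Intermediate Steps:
m(J, O) = -3 + (4 + J)/(-4 + O) (m(J, O) = -3 + (J + 4)/(O - 4) = -3 + (4 + J)/(-4 + O))
E(Y, R) = 3 + R
E(-1, m(P(-2, -3), -3))*(-906) = (3 + (16 + 1/(-2) - 3*(-3))/(-4 - 3))*(-906) = (3 + (16 - 1/2 + 9)/(-7))*(-906) = (3 - 1/7*49/2)*(-906) = (3 - 7/2)*(-906) = -1/2*(-906) = 453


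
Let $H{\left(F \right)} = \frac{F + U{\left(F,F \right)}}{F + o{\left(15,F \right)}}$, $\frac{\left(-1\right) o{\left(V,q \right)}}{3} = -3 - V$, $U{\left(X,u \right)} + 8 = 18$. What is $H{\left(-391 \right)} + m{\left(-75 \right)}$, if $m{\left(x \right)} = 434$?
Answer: $\frac{146639}{337} \approx 435.13$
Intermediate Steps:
$U{\left(X,u \right)} = 10$ ($U{\left(X,u \right)} = -8 + 18 = 10$)
$o{\left(V,q \right)} = 9 + 3 V$ ($o{\left(V,q \right)} = - 3 \left(-3 - V\right) = 9 + 3 V$)
$H{\left(F \right)} = \frac{10 + F}{54 + F}$ ($H{\left(F \right)} = \frac{F + 10}{F + \left(9 + 3 \cdot 15\right)} = \frac{10 + F}{F + \left(9 + 45\right)} = \frac{10 + F}{F + 54} = \frac{10 + F}{54 + F}$)
$H{\left(-391 \right)} + m{\left(-75 \right)} = \frac{10 - 391}{54 - 391} + 434 = \frac{1}{-337} \left(-381\right) + 434 = \left(- \frac{1}{337}\right) \left(-381\right) + 434 = \frac{381}{337} + 434 = \frac{146639}{337}$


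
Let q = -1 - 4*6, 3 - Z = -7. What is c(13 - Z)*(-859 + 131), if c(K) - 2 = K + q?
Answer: 14560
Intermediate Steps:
Z = 10 (Z = 3 - 1*(-7) = 3 + 7 = 10)
q = -25 (q = -1 - 24 = -25)
c(K) = -23 + K (c(K) = 2 + (K - 25) = 2 + (-25 + K) = -23 + K)
c(13 - Z)*(-859 + 131) = (-23 + (13 - 1*10))*(-859 + 131) = (-23 + (13 - 10))*(-728) = (-23 + 3)*(-728) = -20*(-728) = 14560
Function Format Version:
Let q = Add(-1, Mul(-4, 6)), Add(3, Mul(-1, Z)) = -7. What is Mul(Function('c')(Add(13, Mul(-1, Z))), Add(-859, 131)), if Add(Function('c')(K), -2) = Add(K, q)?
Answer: 14560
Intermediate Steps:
Z = 10 (Z = Add(3, Mul(-1, -7)) = Add(3, 7) = 10)
q = -25 (q = Add(-1, -24) = -25)
Function('c')(K) = Add(-23, K) (Function('c')(K) = Add(2, Add(K, -25)) = Add(2, Add(-25, K)) = Add(-23, K))
Mul(Function('c')(Add(13, Mul(-1, Z))), Add(-859, 131)) = Mul(Add(-23, Add(13, Mul(-1, 10))), Add(-859, 131)) = Mul(Add(-23, Add(13, -10)), -728) = Mul(Add(-23, 3), -728) = Mul(-20, -728) = 14560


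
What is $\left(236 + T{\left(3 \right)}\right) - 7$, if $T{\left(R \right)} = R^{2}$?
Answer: $238$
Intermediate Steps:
$\left(236 + T{\left(3 \right)}\right) - 7 = \left(236 + 3^{2}\right) - 7 = \left(236 + 9\right) - 7 = 245 - 7 = 238$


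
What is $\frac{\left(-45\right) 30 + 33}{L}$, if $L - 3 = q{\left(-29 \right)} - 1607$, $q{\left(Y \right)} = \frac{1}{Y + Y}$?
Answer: $\frac{25462}{31011} \approx 0.82106$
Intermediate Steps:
$q{\left(Y \right)} = \frac{1}{2 Y}$
$L = - \frac{93033}{58}$ ($L = 3 + \left(\frac{1}{2 \left(-29\right)} - 1607\right) = 3 + \left(\frac{1}{2} \left(- \frac{1}{29}\right) - 1607\right) = 3 - \frac{93207}{58} = - \frac{93033}{58} \approx -1604.0$)
$\frac{\left(-45\right) 30 + 33}{L} = \frac{\left(-45\right) 30 + 33}{- \frac{93033}{58}} = \left(-1350 + 33\right) \left(- \frac{58}{93033}\right) = \left(-1317\right) \left(- \frac{58}{93033}\right) = \frac{25462}{31011}$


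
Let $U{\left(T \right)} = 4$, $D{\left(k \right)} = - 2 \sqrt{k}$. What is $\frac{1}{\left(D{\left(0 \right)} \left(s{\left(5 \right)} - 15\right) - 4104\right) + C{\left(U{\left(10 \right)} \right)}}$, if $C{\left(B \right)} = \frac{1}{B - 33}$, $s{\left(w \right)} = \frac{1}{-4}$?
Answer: $- \frac{29}{119017} \approx -0.00024366$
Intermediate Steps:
$s{\left(w \right)} = - \frac{1}{4}$
$C{\left(B \right)} = \frac{1}{-33 + B}$
$\frac{1}{\left(D{\left(0 \right)} \left(s{\left(5 \right)} - 15\right) - 4104\right) + C{\left(U{\left(10 \right)} \right)}} = \frac{1}{\left(- 2 \sqrt{0} \left(- \frac{1}{4} - 15\right) - 4104\right) + \frac{1}{-33 + 4}} = \frac{1}{\left(\left(-2\right) 0 \left(- \frac{61}{4}\right) - 4104\right) + \frac{1}{-29}} = \frac{1}{\left(0 \left(- \frac{61}{4}\right) - 4104\right) - \frac{1}{29}} = \frac{1}{\left(0 - 4104\right) - \frac{1}{29}} = \frac{1}{-4104 - \frac{1}{29}} = \frac{1}{- \frac{119017}{29}} = - \frac{29}{119017}$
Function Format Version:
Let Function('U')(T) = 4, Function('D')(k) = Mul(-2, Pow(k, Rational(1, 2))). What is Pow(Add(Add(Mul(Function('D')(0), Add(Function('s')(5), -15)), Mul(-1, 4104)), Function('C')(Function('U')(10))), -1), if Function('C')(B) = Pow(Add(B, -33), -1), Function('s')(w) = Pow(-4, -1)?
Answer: Rational(-29, 119017) ≈ -0.00024366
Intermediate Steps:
Function('s')(w) = Rational(-1, 4)
Function('C')(B) = Pow(Add(-33, B), -1)
Pow(Add(Add(Mul(Function('D')(0), Add(Function('s')(5), -15)), Mul(-1, 4104)), Function('C')(Function('U')(10))), -1) = Pow(Add(Add(Mul(Mul(-2, Pow(0, Rational(1, 2))), Add(Rational(-1, 4), -15)), Mul(-1, 4104)), Pow(Add(-33, 4), -1)), -1) = Pow(Add(Add(Mul(Mul(-2, 0), Rational(-61, 4)), -4104), Pow(-29, -1)), -1) = Pow(Add(Add(Mul(0, Rational(-61, 4)), -4104), Rational(-1, 29)), -1) = Pow(Add(Add(0, -4104), Rational(-1, 29)), -1) = Pow(Add(-4104, Rational(-1, 29)), -1) = Pow(Rational(-119017, 29), -1) = Rational(-29, 119017)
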